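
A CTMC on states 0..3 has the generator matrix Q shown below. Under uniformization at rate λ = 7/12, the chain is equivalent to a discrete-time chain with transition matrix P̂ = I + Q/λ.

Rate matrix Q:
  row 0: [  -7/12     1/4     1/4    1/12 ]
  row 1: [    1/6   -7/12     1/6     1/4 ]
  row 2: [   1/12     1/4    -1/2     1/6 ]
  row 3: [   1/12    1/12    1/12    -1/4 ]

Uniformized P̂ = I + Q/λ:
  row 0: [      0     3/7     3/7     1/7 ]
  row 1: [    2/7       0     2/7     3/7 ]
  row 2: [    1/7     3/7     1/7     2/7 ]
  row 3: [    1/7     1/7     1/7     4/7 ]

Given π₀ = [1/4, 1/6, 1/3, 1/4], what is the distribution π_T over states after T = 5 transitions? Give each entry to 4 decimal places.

t=0: π = [0.2500, 0.1667, 0.3333, 0.2500]
t=1: π = [0.1310, 0.2857, 0.2381, 0.3452]
t=2: π = [0.1650, 0.2075, 0.2211, 0.4065]
t=3: π = [0.1489, 0.2235, 0.2196, 0.4079]
t=4: π = [0.1535, 0.2162, 0.2173, 0.4129]
t=5: π = [0.1518, 0.2179, 0.2176, 0.4127]

π = [0.1518, 0.2179, 0.2176, 0.4127]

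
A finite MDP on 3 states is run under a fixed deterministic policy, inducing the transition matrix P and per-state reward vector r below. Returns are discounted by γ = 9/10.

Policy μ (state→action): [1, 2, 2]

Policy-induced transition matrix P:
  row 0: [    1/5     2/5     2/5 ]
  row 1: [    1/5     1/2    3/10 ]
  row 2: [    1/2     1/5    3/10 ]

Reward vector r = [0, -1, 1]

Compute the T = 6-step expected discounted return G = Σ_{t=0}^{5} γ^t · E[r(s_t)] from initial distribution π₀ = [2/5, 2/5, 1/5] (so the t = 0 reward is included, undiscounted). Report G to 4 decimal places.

G = -0.3732

t=0: π = [0.4000, 0.4000, 0.2000], E[r] = -0.2000, γ^t·E[r] = -0.200000, running G = -0.200000
t=1: π = [0.2600, 0.4000, 0.3400], E[r] = -0.0600, γ^t·E[r] = -0.054000, running G = -0.254000
t=2: π = [0.3020, 0.3720, 0.3260], E[r] = -0.0460, γ^t·E[r] = -0.037260, running G = -0.291260
t=3: π = [0.2978, 0.3720, 0.3302], E[r] = -0.0418, γ^t·E[r] = -0.030472, running G = -0.321732
t=4: π = [0.2991, 0.3712, 0.3298], E[r] = -0.0414, γ^t·E[r] = -0.027149, running G = -0.348882
t=5: π = [0.2989, 0.3712, 0.3299], E[r] = -0.0413, γ^t·E[r] = -0.024360, running G = -0.373242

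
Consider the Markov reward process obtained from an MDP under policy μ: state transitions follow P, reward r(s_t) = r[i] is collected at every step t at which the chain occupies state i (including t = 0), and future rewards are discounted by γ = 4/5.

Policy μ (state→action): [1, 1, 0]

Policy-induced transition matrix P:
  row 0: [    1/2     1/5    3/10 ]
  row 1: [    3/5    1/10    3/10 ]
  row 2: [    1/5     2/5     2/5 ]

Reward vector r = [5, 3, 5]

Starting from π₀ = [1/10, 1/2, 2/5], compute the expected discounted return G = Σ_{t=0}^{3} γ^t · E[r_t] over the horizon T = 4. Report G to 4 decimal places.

t=0: π = [0.1000, 0.5000, 0.4000], E[r] = 4.0000, γ^t·E[r] = 4.000000, running G = 4.000000
t=1: π = [0.4300, 0.2300, 0.3400], E[r] = 4.5400, γ^t·E[r] = 3.632000, running G = 7.632000
t=2: π = [0.4210, 0.2450, 0.3340], E[r] = 4.5100, γ^t·E[r] = 2.886400, running G = 10.518400
t=3: π = [0.4243, 0.2423, 0.3334], E[r] = 4.5154, γ^t·E[r] = 2.311885, running G = 12.830285

G = 12.8303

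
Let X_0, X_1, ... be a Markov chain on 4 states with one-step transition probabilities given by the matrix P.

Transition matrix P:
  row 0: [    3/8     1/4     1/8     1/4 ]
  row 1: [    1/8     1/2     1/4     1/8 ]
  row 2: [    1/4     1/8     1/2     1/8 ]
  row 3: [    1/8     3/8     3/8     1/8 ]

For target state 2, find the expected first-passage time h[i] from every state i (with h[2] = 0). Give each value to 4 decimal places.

First-step conditioning: h[2] = 0; for i ≠ 2, h[i] = 1 + Σ_k P[i][k]·h[k].
  h[0] = 1 + 3/8·h[0] + 1/4·h[1] + 1/4·h[3]
  h[1] = 1 + 1/8·h[0] + 1/2·h[1] + 1/8·h[3]
  h[3] = 1 + 1/8·h[0] + 3/8·h[1] + 1/8·h[3]
Solving the 3×3 linear system over states ≠ 2 gives exactly h = [88/19, 384/95, 0, 336/95] (h[2] = 0 is the target).

h = [4.6316, 4.0421, 0.0000, 3.5368]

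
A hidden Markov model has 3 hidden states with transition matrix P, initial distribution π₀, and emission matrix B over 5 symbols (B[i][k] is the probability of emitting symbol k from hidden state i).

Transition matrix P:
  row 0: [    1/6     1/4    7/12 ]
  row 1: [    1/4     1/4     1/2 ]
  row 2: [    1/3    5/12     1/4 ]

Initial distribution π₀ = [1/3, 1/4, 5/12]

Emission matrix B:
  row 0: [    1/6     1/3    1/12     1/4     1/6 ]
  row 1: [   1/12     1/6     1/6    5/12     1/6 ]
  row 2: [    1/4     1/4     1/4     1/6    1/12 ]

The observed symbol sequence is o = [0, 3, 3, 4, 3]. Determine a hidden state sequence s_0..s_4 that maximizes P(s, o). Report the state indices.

path = [2, 1, 1, 2, 1]

t=0: δ = [5.556e-02, 2.083e-02, 1.042e-01]  (obs o_0=0)
t=1: δ = [8.681e-03, 1.808e-02, 5.401e-03]  ψ = [2, 2, 0]  (obs o_1=3)
t=2: δ = [1.130e-03, 1.884e-03, 1.507e-03]  ψ = [1, 1, 1]  (obs o_2=3)
t=3: δ = [8.372e-05, 1.047e-04, 7.849e-05]  ψ = [2, 2, 1]  (obs o_3=4)
t=4: δ = [6.541e-06, 1.363e-05, 8.721e-06]  ψ = [1, 2, 1]  (obs o_4=3)
backtrack: best end state = 1; path = [2, 1, 1, 2, 1]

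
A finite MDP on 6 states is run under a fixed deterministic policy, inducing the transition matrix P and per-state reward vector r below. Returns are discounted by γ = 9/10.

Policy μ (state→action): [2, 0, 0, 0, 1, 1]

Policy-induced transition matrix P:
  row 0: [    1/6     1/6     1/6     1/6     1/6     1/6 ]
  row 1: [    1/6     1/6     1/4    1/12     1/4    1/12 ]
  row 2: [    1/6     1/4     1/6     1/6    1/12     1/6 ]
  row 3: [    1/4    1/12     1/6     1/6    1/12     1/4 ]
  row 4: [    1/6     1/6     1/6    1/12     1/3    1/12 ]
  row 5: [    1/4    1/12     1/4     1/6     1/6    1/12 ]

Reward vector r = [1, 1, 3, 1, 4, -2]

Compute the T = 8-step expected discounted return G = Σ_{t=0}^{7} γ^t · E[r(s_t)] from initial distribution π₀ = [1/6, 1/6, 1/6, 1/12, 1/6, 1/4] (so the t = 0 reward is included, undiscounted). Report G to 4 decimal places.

t=0: π = [0.1667, 0.1667, 0.1667, 0.0833, 0.1667, 0.2500], E[r] = 1.0833, γ^t·E[r] = 1.083333, running G = 1.083333
t=1: π = [0.1944, 0.1528, 0.2014, 0.1389, 0.1875, 0.1250], E[r] = 1.5903, γ^t·E[r] = 1.431250, running G = 2.514583
t=2: π = [0.1887, 0.1615, 0.1898, 0.1383, 0.1823, 0.1395], E[r] = 1.5081, γ^t·E[r] = 1.221563, running G = 3.736146
t=3: π = [0.1898, 0.1593, 0.1917, 0.1380, 0.1832, 0.1379], E[r] = 1.5192, γ^t·E[r] = 1.107492, running G = 4.843638
t=4: π = [0.1897, 0.1596, 0.1914, 0.1381, 0.1830, 0.1381], E[r] = 1.5174, γ^t·E[r] = 0.995599, running G = 5.839237
t=5: π = [0.1897, 0.1596, 0.1915, 0.1381, 0.1830, 0.1381], E[r] = 1.5176, γ^t·E[r] = 0.896153, running G = 6.735390
t=6: π = [0.1897, 0.1596, 0.1915, 0.1381, 0.1830, 0.1381], E[r] = 1.5176, γ^t·E[r] = 0.806518, running G = 7.541908
t=7: π = [0.1897, 0.1596, 0.1915, 0.1381, 0.1830, 0.1381], E[r] = 1.5176, γ^t·E[r] = 0.725868, running G = 8.267775

G = 8.2678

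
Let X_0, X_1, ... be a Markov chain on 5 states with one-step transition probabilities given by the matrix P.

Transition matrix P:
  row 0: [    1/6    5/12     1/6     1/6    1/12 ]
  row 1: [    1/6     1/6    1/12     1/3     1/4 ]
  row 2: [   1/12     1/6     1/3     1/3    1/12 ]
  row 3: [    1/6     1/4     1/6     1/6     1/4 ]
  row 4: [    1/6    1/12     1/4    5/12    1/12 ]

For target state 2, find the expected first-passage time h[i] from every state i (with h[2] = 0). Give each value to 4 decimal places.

h = [6.2743, 6.5821, 0.0000, 6.1119, 5.6082]

First-step conditioning: h[2] = 0; for i ≠ 2, h[i] = 1 + Σ_k P[i][k]·h[k].
  h[0] = 1 + 1/6·h[0] + 5/12·h[1] + 1/6·h[3] + 1/12·h[4]
  h[1] = 1 + 1/6·h[0] + 1/6·h[1] + 1/3·h[3] + 1/4·h[4]
  h[3] = 1 + 1/6·h[0] + 1/4·h[1] + 1/6·h[3] + 1/4·h[4]
  h[4] = 1 + 1/6·h[0] + 1/12·h[1] + 5/12·h[3] + 1/12·h[4]
Solving the 4×4 linear system over states ≠ 2 gives exactly h = [3363/536, 441/67, 0, 819/134, 1503/268] (h[2] = 0 is the target).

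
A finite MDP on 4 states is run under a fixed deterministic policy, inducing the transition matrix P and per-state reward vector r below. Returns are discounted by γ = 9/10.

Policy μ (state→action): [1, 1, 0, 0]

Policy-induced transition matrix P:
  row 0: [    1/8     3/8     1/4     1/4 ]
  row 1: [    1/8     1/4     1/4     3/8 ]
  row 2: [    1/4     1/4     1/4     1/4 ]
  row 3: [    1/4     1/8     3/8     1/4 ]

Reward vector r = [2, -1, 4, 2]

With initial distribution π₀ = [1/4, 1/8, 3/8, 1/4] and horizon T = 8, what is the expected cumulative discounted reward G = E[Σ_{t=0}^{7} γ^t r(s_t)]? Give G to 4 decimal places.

t=0: π = [0.2500, 0.1250, 0.3750, 0.2500], E[r] = 2.3750, γ^t·E[r] = 2.375000, running G = 2.375000
t=1: π = [0.2031, 0.2500, 0.2813, 0.2656], E[r] = 1.8125, γ^t·E[r] = 1.631250, running G = 4.006250
t=2: π = [0.1934, 0.2422, 0.2832, 0.2813], E[r] = 1.8398, γ^t·E[r] = 1.490273, running G = 5.496523
t=3: π = [0.1956, 0.2390, 0.2852, 0.2803], E[r] = 1.8533, γ^t·E[r] = 1.351035, running G = 6.847558
t=4: π = [0.1957, 0.2394, 0.2850, 0.2799], E[r] = 1.8518, γ^t·E[r] = 1.214990, running G = 8.062549
t=5: π = [0.1956, 0.2395, 0.2850, 0.2799], E[r] = 1.8515, γ^t·E[r] = 1.093318, running G = 9.155867
t=6: π = [0.1956, 0.2395, 0.2850, 0.2799], E[r] = 1.8516, γ^t·E[r] = 0.984015, running G = 10.139882
t=7: π = [0.1956, 0.2395, 0.2850, 0.2799], E[r] = 1.8516, γ^t·E[r] = 0.885616, running G = 11.025498

G = 11.0255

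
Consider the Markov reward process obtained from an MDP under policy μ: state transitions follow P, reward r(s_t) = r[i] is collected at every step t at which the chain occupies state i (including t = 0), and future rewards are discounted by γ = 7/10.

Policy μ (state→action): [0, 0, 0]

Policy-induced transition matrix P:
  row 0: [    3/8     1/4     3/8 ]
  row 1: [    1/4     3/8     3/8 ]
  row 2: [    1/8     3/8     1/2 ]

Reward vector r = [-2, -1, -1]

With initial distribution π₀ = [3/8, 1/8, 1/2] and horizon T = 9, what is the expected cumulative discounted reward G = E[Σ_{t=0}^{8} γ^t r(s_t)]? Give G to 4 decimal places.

t=0: π = [0.3750, 0.1250, 0.5000], E[r] = -1.3750, γ^t·E[r] = -1.375000, running G = -1.375000
t=1: π = [0.2344, 0.3281, 0.4375], E[r] = -1.2344, γ^t·E[r] = -0.864063, running G = -2.239063
t=2: π = [0.2246, 0.3457, 0.4297], E[r] = -1.2246, γ^t·E[r] = -0.600059, running G = -2.839121
t=3: π = [0.2244, 0.3469, 0.4287], E[r] = -1.2244, γ^t·E[r] = -0.419957, running G = -3.259078
t=4: π = [0.2245, 0.3470, 0.4286], E[r] = -1.2245, γ^t·E[r] = -0.293992, running G = -3.553070
t=5: π = [0.2245, 0.3469, 0.4286], E[r] = -1.2245, γ^t·E[r] = -0.205799, running G = -3.758869
t=6: π = [0.2245, 0.3469, 0.4286], E[r] = -1.2245, γ^t·E[r] = -0.144060, running G = -3.902929
t=7: π = [0.2245, 0.3469, 0.4286], E[r] = -1.2245, γ^t·E[r] = -0.100842, running G = -4.003771
t=8: π = [0.2245, 0.3469, 0.4286], E[r] = -1.2245, γ^t·E[r] = -0.070589, running G = -4.074361

G = -4.0744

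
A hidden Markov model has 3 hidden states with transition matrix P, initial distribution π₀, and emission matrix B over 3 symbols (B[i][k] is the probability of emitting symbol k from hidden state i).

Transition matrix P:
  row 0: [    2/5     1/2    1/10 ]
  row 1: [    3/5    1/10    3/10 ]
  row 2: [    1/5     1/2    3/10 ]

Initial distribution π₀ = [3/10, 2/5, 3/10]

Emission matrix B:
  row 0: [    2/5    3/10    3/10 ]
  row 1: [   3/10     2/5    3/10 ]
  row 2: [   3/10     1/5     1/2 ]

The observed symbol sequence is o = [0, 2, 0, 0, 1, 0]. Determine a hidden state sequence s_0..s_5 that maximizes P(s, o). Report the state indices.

path = [1, 0, 1, 0, 1, 0]

t=0: δ = [1.200e-01, 1.200e-01, 9.000e-02]  (obs o_0=0)
t=1: δ = [2.160e-02, 1.800e-02, 1.800e-02]  ψ = [1, 0, 1]  (obs o_1=2)
t=2: δ = [4.320e-03, 3.240e-03, 1.620e-03]  ψ = [1, 0, 1]  (obs o_2=0)
t=3: δ = [7.776e-04, 6.480e-04, 2.916e-04]  ψ = [1, 0, 1]  (obs o_3=0)
t=4: δ = [1.166e-04, 1.555e-04, 3.888e-05]  ψ = [1, 0, 1]  (obs o_4=1)
t=5: δ = [3.732e-05, 1.750e-05, 1.400e-05]  ψ = [1, 0, 1]  (obs o_5=0)
backtrack: best end state = 0; path = [1, 0, 1, 0, 1, 0]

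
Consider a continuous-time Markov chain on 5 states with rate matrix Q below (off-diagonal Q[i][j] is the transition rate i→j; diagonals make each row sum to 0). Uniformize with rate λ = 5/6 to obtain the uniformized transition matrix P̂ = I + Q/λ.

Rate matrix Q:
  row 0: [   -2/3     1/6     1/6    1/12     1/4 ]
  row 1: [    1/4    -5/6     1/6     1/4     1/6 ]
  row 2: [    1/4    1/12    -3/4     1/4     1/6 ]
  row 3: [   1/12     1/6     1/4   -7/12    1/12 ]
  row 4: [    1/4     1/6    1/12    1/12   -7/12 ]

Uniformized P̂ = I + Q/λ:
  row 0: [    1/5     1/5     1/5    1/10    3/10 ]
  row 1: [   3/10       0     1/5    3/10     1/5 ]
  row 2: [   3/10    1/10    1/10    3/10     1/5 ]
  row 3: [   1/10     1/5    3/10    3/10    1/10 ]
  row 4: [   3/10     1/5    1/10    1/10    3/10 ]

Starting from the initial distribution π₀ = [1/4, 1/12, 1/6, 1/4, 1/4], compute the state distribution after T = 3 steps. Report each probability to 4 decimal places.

t=0: π = [0.2500, 0.0833, 0.1667, 0.2500, 0.2500]
t=1: π = [0.2250, 0.1667, 0.1833, 0.2000, 0.2250]
t=2: π = [0.2375, 0.1483, 0.1792, 0.2100, 0.2250]
t=3: π = [0.2343, 0.1524, 0.1806, 0.2075, 0.2253]

π = [0.2343, 0.1524, 0.1806, 0.2075, 0.2253]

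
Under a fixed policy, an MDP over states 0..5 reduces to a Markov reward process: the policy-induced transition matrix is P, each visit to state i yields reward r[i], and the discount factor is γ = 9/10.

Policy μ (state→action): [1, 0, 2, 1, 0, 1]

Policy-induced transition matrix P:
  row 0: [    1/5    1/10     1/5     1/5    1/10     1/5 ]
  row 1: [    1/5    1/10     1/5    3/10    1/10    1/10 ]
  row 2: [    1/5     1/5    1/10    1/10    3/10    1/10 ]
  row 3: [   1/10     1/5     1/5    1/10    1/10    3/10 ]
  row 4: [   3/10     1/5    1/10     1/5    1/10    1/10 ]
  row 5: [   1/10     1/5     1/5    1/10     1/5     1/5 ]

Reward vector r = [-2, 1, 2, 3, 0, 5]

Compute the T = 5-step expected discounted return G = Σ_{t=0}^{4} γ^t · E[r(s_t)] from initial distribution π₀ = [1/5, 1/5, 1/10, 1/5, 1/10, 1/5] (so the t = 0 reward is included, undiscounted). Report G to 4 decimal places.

G = 6.2736

t=0: π = [0.2000, 0.2000, 0.1000, 0.2000, 0.1000, 0.2000], E[r] = 1.6000, γ^t·E[r] = 1.600000, running G = 1.600000
t=1: π = [0.1700, 0.1600, 0.1800, 0.1700, 0.1400, 0.1800], E[r] = 1.5900, γ^t·E[r] = 1.431000, running G = 3.031000
t=2: π = [0.1790, 0.1670, 0.1680, 0.1630, 0.1540, 0.1690], E[r] = 1.4790, γ^t·E[r] = 1.197990, running G = 4.228990
t=3: π = [0.1822, 0.1654, 0.1678, 0.1667, 0.1505, 0.1674], E[r] = 1.4737, γ^t·E[r] = 1.074327, running G = 5.303317
t=4: π = [0.1816, 0.1652, 0.1682, 0.1664, 0.1503, 0.1683], E[r] = 1.4789, γ^t·E[r] = 0.970273, running G = 6.273591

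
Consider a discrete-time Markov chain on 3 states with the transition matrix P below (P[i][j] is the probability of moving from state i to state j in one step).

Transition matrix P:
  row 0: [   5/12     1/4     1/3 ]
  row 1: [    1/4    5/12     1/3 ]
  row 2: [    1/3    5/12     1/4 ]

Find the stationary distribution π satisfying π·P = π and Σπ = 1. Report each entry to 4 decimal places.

Balance equations π_j = Σ_i π_i·P[i][j]:
  π_0 = 5/12·π_0 + 1/4·π_1 + 1/3·π_2
  π_1 = 1/4·π_0 + 5/12·π_1 + 5/12·π_2
  normalize: π_0 + π_1 + π_2 = 1
Solving the linear system gives exactly π = [43/130, 47/130, 4/13].

π = [0.3308, 0.3615, 0.3077]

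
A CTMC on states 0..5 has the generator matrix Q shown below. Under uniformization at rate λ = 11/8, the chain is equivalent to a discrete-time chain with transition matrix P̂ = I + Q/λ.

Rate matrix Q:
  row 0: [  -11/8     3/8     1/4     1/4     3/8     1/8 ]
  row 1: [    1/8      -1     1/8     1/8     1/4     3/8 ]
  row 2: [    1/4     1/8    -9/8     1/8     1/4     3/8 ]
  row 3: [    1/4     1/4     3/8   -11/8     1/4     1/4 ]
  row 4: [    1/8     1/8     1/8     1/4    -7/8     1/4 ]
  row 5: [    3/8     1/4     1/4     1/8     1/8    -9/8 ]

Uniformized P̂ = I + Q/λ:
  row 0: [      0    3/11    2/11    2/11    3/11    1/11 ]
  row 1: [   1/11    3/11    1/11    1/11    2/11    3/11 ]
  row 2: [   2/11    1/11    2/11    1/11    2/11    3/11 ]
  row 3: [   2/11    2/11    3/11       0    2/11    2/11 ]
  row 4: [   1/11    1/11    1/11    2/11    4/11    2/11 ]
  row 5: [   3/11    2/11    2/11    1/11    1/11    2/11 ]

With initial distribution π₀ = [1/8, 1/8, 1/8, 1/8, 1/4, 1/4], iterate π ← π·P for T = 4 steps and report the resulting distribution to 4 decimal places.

t=0: π = [0.1250, 0.1250, 0.1250, 0.1250, 0.2500, 0.2500]
t=1: π = [0.1477, 0.1705, 0.1591, 0.1136, 0.2159, 0.1932]
t=2: π = [0.1374, 0.1767, 0.1570, 0.1136, 0.2169, 0.1983]
t=3: π = [0.1391, 0.1764, 0.1564, 0.1128, 0.2157, 0.1997]
t=4: π = [0.1390, 0.1767, 0.1564, 0.1129, 0.2155, 0.1994]

π = [0.1390, 0.1767, 0.1564, 0.1129, 0.2155, 0.1994]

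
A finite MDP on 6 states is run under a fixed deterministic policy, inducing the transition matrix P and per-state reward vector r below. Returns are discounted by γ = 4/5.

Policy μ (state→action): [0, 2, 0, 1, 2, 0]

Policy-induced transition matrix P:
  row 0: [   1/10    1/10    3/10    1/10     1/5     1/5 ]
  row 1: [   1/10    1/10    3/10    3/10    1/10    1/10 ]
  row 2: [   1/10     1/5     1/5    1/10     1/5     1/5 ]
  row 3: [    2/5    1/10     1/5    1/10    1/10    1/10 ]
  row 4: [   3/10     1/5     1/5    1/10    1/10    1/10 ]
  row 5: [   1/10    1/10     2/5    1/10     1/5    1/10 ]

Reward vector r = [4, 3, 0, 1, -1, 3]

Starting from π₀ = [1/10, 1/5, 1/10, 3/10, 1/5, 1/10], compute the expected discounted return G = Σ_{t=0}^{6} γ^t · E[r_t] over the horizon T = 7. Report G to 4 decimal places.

t=0: π = [0.1000, 0.2000, 0.1000, 0.3000, 0.2000, 0.1000], E[r] = 1.4000, γ^t·E[r] = 1.400000, running G = 1.400000
t=1: π = [0.2300, 0.1300, 0.2500, 0.1400, 0.1300, 0.1200], E[r] = 1.6800, γ^t·E[r] = 1.344000, running G = 2.744000
t=2: π = [0.1680, 0.1380, 0.2600, 0.1260, 0.1600, 0.1480], E[r] = 1.4960, γ^t·E[r] = 0.957440, running G = 3.701440
t=3: π = [0.1698, 0.1420, 0.2602, 0.1276, 0.1576, 0.1428], E[r] = 1.5036, γ^t·E[r] = 0.769843, running G = 4.471283
t=4: π = [0.1698, 0.1418, 0.2597, 0.1284, 0.1573, 0.1430], E[r] = 1.5047, γ^t·E[r] = 0.616309, running G = 5.087592
t=5: π = [0.1700, 0.1417, 0.2598, 0.1284, 0.1573, 0.1430], E[r] = 1.5050, γ^t·E[r] = 0.493150, running G = 5.580742
t=6: π = [0.1700, 0.1417, 0.2598, 0.1283, 0.1573, 0.1430], E[r] = 1.5049, γ^t·E[r] = 0.394507, running G = 5.975249

G = 5.9752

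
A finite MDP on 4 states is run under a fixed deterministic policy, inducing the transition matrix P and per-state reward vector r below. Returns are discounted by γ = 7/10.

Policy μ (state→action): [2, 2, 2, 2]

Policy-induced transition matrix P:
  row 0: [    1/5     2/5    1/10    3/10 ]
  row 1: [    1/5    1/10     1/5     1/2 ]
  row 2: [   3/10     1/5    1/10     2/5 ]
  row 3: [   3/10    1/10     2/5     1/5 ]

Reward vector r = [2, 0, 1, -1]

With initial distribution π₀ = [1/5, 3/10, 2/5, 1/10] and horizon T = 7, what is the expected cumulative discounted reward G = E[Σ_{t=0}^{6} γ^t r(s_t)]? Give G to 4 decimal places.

t=0: π = [0.2000, 0.3000, 0.4000, 0.1000], E[r] = 0.7000, γ^t·E[r] = 0.700000, running G = 0.700000
t=1: π = [0.2500, 0.2000, 0.1600, 0.3900], E[r] = 0.2700, γ^t·E[r] = 0.189000, running G = 0.889000
t=2: π = [0.2550, 0.1910, 0.2370, 0.3170], E[r] = 0.4300, γ^t·E[r] = 0.210700, running G = 1.099700
t=3: π = [0.2554, 0.2002, 0.2142, 0.3302], E[r] = 0.3948, γ^t·E[r] = 0.135416, running G = 1.235116
t=4: π = [0.2544, 0.1980, 0.2191, 0.3284], E[r] = 0.3995, γ^t·E[r] = 0.095925, running G = 1.331041
t=5: π = [0.2548, 0.1982, 0.2183, 0.3287], E[r] = 0.3992, γ^t·E[r] = 0.067088, running G = 1.398129
t=6: π = [0.2547, 0.1983, 0.2184, 0.3286], E[r] = 0.3992, γ^t·E[r] = 0.046967, running G = 1.445096

G = 1.4451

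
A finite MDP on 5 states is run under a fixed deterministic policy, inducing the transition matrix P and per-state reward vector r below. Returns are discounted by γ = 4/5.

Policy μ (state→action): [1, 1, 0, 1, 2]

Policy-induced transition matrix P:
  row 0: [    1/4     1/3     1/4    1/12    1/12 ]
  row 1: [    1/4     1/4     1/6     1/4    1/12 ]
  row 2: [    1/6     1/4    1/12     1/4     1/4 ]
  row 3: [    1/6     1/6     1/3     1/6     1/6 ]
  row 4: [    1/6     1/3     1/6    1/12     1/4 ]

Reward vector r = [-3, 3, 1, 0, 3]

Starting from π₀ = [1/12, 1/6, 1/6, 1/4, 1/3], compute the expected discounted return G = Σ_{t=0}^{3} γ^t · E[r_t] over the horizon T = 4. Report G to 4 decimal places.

G = 3.1999

t=0: π = [0.0833, 0.1667, 0.1667, 0.2500, 0.3333], E[r] = 1.4167, γ^t·E[r] = 1.416667, running G = 1.416667
t=1: π = [0.1875, 0.2639, 0.2014, 0.1597, 0.1875], E[r] = 0.9931, γ^t·E[r] = 0.794444, running G = 2.211111
t=2: π = [0.2043, 0.2679, 0.1921, 0.1742, 0.1615], E[r] = 0.8675, γ^t·E[r] = 0.555185, running G = 2.766296
t=3: π = [0.2060, 0.2660, 0.1967, 0.1745, 0.1568], E[r] = 0.8469, γ^t·E[r] = 0.433605, running G = 3.199901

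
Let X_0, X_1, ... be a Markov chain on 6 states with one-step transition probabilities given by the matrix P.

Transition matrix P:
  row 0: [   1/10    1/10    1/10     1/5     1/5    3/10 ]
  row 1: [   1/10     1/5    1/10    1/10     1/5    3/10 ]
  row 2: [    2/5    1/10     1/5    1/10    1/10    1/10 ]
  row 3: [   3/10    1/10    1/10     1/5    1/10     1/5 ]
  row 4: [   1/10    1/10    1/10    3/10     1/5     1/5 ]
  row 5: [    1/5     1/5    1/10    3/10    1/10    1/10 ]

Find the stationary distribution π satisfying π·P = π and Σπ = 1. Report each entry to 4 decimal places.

π = [0.1956, 0.1335, 0.1111, 0.2105, 0.1477, 0.2016]

Balance equations π_j = Σ_i π_i·P[i][j]:
  π_0 = 1/10·π_0 + 1/10·π_1 + 2/5·π_2 + 3/10·π_3 + 1/10·π_4 + 1/5·π_5
  π_1 = 1/10·π_0 + 1/5·π_1 + 1/10·π_2 + 1/10·π_3 + 1/10·π_4 + 1/5·π_5
  π_2 = 1/10·π_0 + 1/10·π_1 + 1/5·π_2 + 1/10·π_3 + 1/10·π_4 + 1/10·π_5
  π_3 = 1/5·π_0 + 1/10·π_1 + 1/10·π_2 + 1/5·π_3 + 3/10·π_4 + 3/10·π_5
  π_4 = 1/5·π_0 + 1/5·π_1 + 1/10·π_2 + 1/10·π_3 + 1/5·π_4 + 1/10·π_5
  normalize: π_0 + π_1 + π_2 + π_3 + π_4 + π_5 = 1
Solving the linear system gives exactly π = [19154/97929, 13075/97929, 1/9, 20611/97929, 14462/97929, 2194/10881].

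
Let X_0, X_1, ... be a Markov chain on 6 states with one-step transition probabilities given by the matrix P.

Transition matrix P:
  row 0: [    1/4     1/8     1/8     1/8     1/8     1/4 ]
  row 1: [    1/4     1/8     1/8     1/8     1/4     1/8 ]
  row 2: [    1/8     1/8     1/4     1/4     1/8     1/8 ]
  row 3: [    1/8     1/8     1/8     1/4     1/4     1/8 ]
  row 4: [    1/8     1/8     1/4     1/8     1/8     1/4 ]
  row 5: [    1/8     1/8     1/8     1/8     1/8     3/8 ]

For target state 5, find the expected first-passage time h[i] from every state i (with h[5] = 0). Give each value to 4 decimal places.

First-step conditioning: h[5] = 0; for i ≠ 5, h[i] = 1 + Σ_k P[i][k]·h[k].
  h[0] = 1 + 1/4·h[0] + 1/8·h[1] + 1/8·h[2] + 1/8·h[3] + 1/8·h[4]
  h[1] = 1 + 1/4·h[0] + 1/8·h[1] + 1/8·h[2] + 1/8·h[3] + 1/4·h[4]
  h[2] = 1 + 1/8·h[0] + 1/8·h[1] + 1/4·h[2] + 1/4·h[3] + 1/8·h[4]
  h[3] = 1 + 1/8·h[0] + 1/8·h[1] + 1/8·h[2] + 1/4·h[3] + 1/4·h[4]
  h[4] = 1 + 1/8·h[0] + 1/8·h[1] + 1/4·h[2] + 1/8·h[3] + 1/8·h[4]
Solving the 5×5 linear system over states ≠ 5 gives exactly h = [25024/4825, 28216/4825, 5824/965, 28672/4825, 25536/4825, 0] (h[5] = 0 is the target).

h = [5.1863, 5.8479, 6.0352, 5.9424, 5.2924, 0.0000]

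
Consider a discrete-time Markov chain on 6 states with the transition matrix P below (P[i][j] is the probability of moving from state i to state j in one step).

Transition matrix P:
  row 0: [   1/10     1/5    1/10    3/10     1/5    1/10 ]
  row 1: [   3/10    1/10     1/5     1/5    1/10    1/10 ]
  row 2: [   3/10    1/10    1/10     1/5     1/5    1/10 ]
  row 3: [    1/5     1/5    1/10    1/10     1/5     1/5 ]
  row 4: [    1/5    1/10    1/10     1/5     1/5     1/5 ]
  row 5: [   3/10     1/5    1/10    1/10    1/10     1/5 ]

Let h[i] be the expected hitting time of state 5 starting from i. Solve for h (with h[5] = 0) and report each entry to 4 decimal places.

h = [7.1599, 7.2792, 7.2076, 6.5632, 6.4916, 0.0000]

First-step conditioning: h[5] = 0; for i ≠ 5, h[i] = 1 + Σ_k P[i][k]·h[k].
  h[0] = 1 + 1/10·h[0] + 1/5·h[1] + 1/10·h[2] + 3/10·h[3] + 1/5·h[4]
  h[1] = 1 + 3/10·h[0] + 1/10·h[1] + 1/5·h[2] + 1/5·h[3] + 1/10·h[4]
  h[2] = 1 + 3/10·h[0] + 1/10·h[1] + 1/10·h[2] + 1/5·h[3] + 1/5·h[4]
  h[3] = 1 + 1/5·h[0] + 1/5·h[1] + 1/10·h[2] + 1/10·h[3] + 1/5·h[4]
  h[4] = 1 + 1/5·h[0] + 1/10·h[1] + 1/10·h[2] + 1/5·h[3] + 1/5·h[4]
Solving the 5×5 linear system over states ≠ 5 gives exactly h = [3000/419, 3050/419, 3020/419, 2750/419, 2720/419, 0] (h[5] = 0 is the target).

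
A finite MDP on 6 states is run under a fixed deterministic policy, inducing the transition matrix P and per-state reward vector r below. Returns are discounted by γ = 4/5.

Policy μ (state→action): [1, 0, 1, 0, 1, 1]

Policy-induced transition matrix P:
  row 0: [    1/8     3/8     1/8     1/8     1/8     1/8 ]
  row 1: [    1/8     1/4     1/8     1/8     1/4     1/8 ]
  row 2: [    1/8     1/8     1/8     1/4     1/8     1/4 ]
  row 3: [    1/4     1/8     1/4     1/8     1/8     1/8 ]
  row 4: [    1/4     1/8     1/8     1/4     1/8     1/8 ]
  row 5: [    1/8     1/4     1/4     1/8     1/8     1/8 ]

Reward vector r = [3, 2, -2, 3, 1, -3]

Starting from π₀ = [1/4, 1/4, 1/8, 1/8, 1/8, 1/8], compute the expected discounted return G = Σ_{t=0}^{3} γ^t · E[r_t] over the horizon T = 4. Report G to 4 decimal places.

G = 2.7095

t=0: π = [0.2500, 0.2500, 0.1250, 0.1250, 0.1250, 0.1250], E[r] = 1.1250, γ^t·E[r] = 1.125000, running G = 1.125000
t=1: π = [0.1563, 0.2344, 0.1563, 0.1563, 0.1563, 0.1406], E[r] = 0.8281, γ^t·E[r] = 0.662500, running G = 1.787500
t=2: π = [0.1641, 0.2109, 0.1621, 0.1641, 0.1543, 0.1445], E[r] = 0.8027, γ^t·E[r] = 0.513750, running G = 2.301250
t=3: π = [0.1648, 0.2104, 0.1636, 0.1646, 0.1514, 0.1453], E[r] = 0.7974, γ^t·E[r] = 0.408250, running G = 2.709500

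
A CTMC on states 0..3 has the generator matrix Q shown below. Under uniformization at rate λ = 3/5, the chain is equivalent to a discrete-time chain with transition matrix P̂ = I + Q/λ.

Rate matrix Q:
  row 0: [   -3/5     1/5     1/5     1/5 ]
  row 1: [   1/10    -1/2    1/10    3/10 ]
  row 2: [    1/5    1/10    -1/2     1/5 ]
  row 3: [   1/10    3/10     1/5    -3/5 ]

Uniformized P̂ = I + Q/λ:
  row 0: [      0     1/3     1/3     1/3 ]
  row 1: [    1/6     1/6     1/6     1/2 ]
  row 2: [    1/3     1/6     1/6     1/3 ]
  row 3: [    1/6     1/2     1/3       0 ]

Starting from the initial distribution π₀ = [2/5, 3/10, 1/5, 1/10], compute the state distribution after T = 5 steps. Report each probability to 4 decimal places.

π = [0.1780, 0.2901, 0.2432, 0.2886]

t=0: π = [0.4000, 0.3000, 0.2000, 0.1000]
t=1: π = [0.1333, 0.2667, 0.2500, 0.3500]
t=2: π = [0.1861, 0.3056, 0.2472, 0.2611]
t=3: π = [0.1769, 0.2847, 0.2412, 0.2972]
t=4: π = [0.1774, 0.2952, 0.2457, 0.2817]
t=5: π = [0.1780, 0.2901, 0.2432, 0.2886]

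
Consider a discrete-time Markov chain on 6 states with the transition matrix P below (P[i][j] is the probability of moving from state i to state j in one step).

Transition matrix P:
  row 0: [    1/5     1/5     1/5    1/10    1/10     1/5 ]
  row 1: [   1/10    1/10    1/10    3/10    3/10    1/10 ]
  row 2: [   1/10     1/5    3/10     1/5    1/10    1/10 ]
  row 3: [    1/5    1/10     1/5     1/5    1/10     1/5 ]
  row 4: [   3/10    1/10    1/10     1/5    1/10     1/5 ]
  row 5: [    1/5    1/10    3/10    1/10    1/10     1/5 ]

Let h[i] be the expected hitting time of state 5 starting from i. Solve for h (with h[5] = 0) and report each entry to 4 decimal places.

First-step conditioning: h[5] = 0; for i ≠ 5, h[i] = 1 + Σ_k P[i][k]·h[k].
  h[0] = 1 + 1/5·h[0] + 1/5·h[1] + 1/5·h[2] + 1/10·h[3] + 1/10·h[4]
  h[1] = 1 + 1/10·h[0] + 1/10·h[1] + 1/10·h[2] + 3/10·h[3] + 3/10·h[4]
  h[2] = 1 + 1/10·h[0] + 1/5·h[1] + 3/10·h[2] + 1/5·h[3] + 1/10·h[4]
  h[3] = 1 + 1/5·h[0] + 1/10·h[1] + 1/5·h[2] + 1/5·h[3] + 1/10·h[4]
  h[4] = 1 + 3/10·h[0] + 1/10·h[1] + 1/10·h[2] + 1/5·h[3] + 1/10·h[4]
Solving the 5×5 linear system over states ≠ 5 gives exactly h = [3086/511, 3320/511, 3426/511, 3060/511, 3026/511, 0] (h[5] = 0 is the target).

h = [6.0391, 6.4971, 6.7045, 5.9883, 5.9217, 0.0000]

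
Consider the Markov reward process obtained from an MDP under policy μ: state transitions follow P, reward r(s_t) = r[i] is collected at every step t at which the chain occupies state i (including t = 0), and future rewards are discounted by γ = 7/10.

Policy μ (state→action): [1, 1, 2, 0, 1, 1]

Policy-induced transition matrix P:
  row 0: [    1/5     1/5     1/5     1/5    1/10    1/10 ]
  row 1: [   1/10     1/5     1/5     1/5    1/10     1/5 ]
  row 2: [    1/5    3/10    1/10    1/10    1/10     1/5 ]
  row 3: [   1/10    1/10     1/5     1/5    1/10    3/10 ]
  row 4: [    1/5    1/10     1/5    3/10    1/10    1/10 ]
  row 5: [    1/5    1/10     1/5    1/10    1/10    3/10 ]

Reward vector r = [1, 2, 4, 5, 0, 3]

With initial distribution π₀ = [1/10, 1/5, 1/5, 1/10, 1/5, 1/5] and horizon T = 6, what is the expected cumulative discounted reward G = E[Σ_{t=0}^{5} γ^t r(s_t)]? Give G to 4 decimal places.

t=0: π = [0.1000, 0.2000, 0.2000, 0.1000, 0.2000, 0.2000], E[r] = 2.4000, γ^t·E[r] = 2.400000, running G = 2.400000
t=1: π = [0.1700, 0.1700, 0.1800, 0.1800, 0.1000, 0.2000], E[r] = 2.7300, γ^t·E[r] = 1.911000, running G = 4.311000
t=2: π = [0.1650, 0.1700, 0.1820, 0.1720, 0.1000, 0.2110], E[r] = 2.7260, γ^t·E[r] = 1.335740, running G = 5.646740
t=3: π = [0.1658, 0.1699, 0.1818, 0.1707, 0.1000, 0.2118], E[r] = 2.7217, γ^t·E[r] = 0.933543, running G = 6.580283
t=4: π = [0.1659, 0.1699, 0.1818, 0.1706, 0.1000, 0.2117], E[r] = 2.7213, γ^t·E[r] = 0.653382, running G = 7.233665
t=5: π = [0.1659, 0.1700, 0.1818, 0.1707, 0.1000, 0.2116], E[r] = 2.7213, γ^t·E[r] = 0.457366, running G = 7.691031

G = 7.6910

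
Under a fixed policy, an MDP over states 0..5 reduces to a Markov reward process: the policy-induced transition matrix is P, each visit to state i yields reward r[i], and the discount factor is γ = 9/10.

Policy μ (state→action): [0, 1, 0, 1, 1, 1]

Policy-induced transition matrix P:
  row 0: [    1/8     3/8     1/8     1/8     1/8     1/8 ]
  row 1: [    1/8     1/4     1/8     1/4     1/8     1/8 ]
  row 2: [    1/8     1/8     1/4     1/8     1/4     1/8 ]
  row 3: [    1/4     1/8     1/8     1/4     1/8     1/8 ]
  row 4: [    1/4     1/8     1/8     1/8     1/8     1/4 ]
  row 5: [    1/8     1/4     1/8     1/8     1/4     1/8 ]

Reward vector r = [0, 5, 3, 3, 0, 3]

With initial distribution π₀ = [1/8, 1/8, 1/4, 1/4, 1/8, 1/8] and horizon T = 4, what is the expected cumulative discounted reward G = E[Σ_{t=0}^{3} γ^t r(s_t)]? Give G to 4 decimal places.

t=0: π = [0.1250, 0.1250, 0.2500, 0.2500, 0.1250, 0.1250], E[r] = 2.5000, γ^t·E[r] = 2.500000, running G = 2.500000
t=1: π = [0.1719, 0.1875, 0.1563, 0.1719, 0.1719, 0.1406], E[r] = 2.3438, γ^t·E[r] = 2.109375, running G = 4.609375
t=2: π = [0.1680, 0.2090, 0.1445, 0.1699, 0.1621, 0.1465], E[r] = 2.4277, γ^t·E[r] = 1.966465, running G = 6.575840
t=3: π = [0.1665, 0.2114, 0.1431, 0.1724, 0.1614, 0.1453], E[r] = 2.4392, γ^t·E[r] = 1.778183, running G = 8.354023

G = 8.3540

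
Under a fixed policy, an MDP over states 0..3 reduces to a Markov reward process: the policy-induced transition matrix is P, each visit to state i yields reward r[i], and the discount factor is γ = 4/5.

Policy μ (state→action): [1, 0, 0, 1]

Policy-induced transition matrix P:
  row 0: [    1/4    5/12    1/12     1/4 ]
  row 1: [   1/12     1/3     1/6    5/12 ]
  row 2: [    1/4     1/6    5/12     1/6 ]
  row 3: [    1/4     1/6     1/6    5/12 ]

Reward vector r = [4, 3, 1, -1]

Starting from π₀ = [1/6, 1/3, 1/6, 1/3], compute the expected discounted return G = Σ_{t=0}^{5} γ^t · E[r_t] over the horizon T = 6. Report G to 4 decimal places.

t=0: π = [0.1667, 0.3333, 0.1667, 0.3333], E[r] = 1.5000, γ^t·E[r] = 1.500000, running G = 1.500000
t=1: π = [0.1944, 0.2639, 0.1944, 0.3472], E[r] = 1.4167, γ^t·E[r] = 1.133333, running G = 2.633333
t=2: π = [0.2060, 0.2593, 0.1991, 0.3356], E[r] = 1.4653, γ^t·E[r] = 0.937778, running G = 3.571111
t=3: π = [0.2068, 0.2614, 0.1993, 0.3326], E[r] = 1.4780, γ^t·E[r] = 0.756741, running G = 4.327852
t=4: π = [0.2064, 0.2619, 0.1993, 0.3324], E[r] = 1.4784, γ^t·E[r] = 0.605551, running G = 4.933402
t=5: π = [0.2063, 0.2619, 0.1993, 0.3324], E[r] = 1.4780, γ^t·E[r] = 0.484311, running G = 5.417714

G = 5.4177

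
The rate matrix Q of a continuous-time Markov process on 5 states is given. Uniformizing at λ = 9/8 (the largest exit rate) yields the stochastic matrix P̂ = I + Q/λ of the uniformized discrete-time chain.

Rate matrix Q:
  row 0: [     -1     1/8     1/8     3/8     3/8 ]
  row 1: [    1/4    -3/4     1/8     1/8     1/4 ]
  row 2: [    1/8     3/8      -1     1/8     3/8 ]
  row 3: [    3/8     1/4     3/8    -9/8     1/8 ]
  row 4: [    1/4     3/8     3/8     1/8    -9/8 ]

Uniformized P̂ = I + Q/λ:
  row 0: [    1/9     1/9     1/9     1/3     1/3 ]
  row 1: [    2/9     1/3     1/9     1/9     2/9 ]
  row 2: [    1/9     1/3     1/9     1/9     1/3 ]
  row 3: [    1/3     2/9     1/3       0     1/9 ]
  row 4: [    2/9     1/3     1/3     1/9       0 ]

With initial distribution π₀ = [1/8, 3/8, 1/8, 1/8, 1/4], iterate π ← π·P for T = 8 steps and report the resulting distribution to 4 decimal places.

π = [0.1952, 0.2745, 0.1873, 0.1390, 0.2040]

t=0: π = [0.1250, 0.3750, 0.1250, 0.1250, 0.2500]
t=1: π = [0.2083, 0.2917, 0.1944, 0.1250, 0.1806]
t=2: π = [0.1914, 0.2731, 0.1790, 0.1435, 0.2130]
t=3: π = [0.1970, 0.2749, 0.1903, 0.1377, 0.2001]
t=4: π = [0.1945, 0.2743, 0.1862, 0.1396, 0.2055]
t=5: π = [0.1954, 0.2746, 0.1878, 0.1388, 0.2033]
t=6: π = [0.1951, 0.2745, 0.1871, 0.1391, 0.2042]
t=7: π = [0.1952, 0.2745, 0.1874, 0.1390, 0.2039]
t=8: π = [0.1952, 0.2745, 0.1873, 0.1390, 0.2040]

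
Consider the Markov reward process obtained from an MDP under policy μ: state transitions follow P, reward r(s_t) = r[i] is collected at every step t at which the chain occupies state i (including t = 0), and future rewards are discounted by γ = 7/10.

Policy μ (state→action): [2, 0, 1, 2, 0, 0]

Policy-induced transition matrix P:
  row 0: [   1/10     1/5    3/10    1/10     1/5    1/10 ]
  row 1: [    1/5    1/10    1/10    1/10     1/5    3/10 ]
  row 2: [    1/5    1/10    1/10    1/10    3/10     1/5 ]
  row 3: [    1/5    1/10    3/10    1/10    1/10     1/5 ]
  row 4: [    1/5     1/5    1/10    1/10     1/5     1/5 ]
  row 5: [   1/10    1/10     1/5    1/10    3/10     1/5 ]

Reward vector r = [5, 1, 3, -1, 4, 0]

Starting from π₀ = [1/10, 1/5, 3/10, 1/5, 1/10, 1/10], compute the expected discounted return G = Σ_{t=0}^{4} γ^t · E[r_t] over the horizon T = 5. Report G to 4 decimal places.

t=0: π = [0.1000, 0.2000, 0.3000, 0.2000, 0.1000, 0.1000], E[r] = 1.8000, γ^t·E[r] = 1.800000, running G = 1.800000
t=1: π = [0.1800, 0.1200, 0.1700, 0.1000, 0.2200, 0.2100], E[r] = 2.3100, γ^t·E[r] = 1.617000, running G = 3.417000
t=2: π = [0.1610, 0.1400, 0.1770, 0.1000, 0.2280, 0.1940], E[r] = 2.2880, γ^t·E[r] = 1.121120, running G = 4.538120
t=3: π = [0.1645, 0.1389, 0.1716, 0.1000, 0.2271, 0.1979], E[r] = 2.2846, γ^t·E[r] = 0.783618, running G = 5.321738
t=4: π = [0.1638, 0.1392, 0.1727, 0.1000, 0.2270, 0.1974], E[r] = 2.2838, γ^t·E[r] = 0.548348, running G = 5.870085

G = 5.8701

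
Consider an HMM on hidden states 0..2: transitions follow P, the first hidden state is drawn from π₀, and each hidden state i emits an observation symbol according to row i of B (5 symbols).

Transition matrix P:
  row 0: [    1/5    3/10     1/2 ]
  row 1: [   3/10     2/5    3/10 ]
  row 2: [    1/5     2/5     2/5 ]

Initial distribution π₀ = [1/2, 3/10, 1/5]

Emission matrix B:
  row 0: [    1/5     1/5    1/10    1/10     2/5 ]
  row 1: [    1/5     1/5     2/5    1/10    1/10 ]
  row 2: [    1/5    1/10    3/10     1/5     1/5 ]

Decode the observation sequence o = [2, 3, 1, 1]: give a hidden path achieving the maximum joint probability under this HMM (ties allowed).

path = [1, 2, 1, 1]

t=0: δ = [5.000e-02, 1.200e-01, 6.000e-02]  (obs o_0=2)
t=1: δ = [3.600e-03, 4.800e-03, 7.200e-03]  ψ = [1, 1, 1]  (obs o_1=3)
t=2: δ = [2.880e-04, 5.760e-04, 2.880e-04]  ψ = [1, 2, 2]  (obs o_2=1)
t=3: δ = [3.456e-05, 4.608e-05, 1.728e-05]  ψ = [1, 1, 1]  (obs o_3=1)
backtrack: best end state = 1; path = [1, 2, 1, 1]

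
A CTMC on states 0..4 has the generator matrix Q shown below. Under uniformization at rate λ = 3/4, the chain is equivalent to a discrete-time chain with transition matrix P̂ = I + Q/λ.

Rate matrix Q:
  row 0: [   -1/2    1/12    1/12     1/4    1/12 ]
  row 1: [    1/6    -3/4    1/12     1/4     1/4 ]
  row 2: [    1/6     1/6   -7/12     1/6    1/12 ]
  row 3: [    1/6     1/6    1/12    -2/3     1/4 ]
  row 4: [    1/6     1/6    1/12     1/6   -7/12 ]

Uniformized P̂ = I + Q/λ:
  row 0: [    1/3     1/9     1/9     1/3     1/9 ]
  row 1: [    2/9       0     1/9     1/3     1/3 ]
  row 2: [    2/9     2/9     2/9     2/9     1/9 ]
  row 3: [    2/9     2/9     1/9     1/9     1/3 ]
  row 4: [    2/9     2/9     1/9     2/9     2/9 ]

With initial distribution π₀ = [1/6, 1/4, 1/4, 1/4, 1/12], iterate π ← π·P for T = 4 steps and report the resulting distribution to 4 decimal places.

t=0: π = [0.1667, 0.2500, 0.2500, 0.2500, 0.0833]
t=1: π = [0.2407, 0.1481, 0.1389, 0.2407, 0.2315]
t=2: π = [0.2490, 0.1626, 0.1265, 0.2387, 0.2233]
t=3: π = [0.2499, 0.1584, 0.1252, 0.2414, 0.2251]
t=4: π = [0.2500, 0.1592, 0.1250, 0.2408, 0.2250]

π = [0.2500, 0.1592, 0.1250, 0.2408, 0.2250]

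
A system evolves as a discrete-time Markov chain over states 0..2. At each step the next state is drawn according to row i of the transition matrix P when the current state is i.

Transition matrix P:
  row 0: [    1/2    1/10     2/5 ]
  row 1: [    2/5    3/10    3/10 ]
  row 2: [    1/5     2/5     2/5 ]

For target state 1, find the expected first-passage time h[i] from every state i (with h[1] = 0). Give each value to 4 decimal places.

First-step conditioning: h[1] = 0; for i ≠ 1, h[i] = 1 + Σ_k P[i][k]·h[k].
  h[0] = 1 + 1/2·h[0] + 2/5·h[2]
  h[2] = 1 + 1/5·h[0] + 2/5·h[2]
Solving the 2×2 linear system over states ≠ 1 gives exactly h = [50/11, 0, 35/11] (h[1] = 0 is the target).

h = [4.5455, 0.0000, 3.1818]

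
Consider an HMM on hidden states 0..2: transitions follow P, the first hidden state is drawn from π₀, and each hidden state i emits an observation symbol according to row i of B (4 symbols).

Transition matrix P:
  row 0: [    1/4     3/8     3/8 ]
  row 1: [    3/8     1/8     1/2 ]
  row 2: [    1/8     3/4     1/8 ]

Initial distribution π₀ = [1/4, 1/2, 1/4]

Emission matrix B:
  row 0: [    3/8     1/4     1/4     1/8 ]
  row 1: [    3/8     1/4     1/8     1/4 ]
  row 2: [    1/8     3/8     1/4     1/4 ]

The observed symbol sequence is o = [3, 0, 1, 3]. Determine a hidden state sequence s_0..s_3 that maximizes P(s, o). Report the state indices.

path = [2, 1, 2, 1]

t=0: δ = [3.125e-02, 1.250e-01, 6.250e-02]  (obs o_0=3)
t=1: δ = [1.758e-02, 1.758e-02, 7.812e-03]  ψ = [1, 2, 1]  (obs o_1=0)
t=2: δ = [1.648e-03, 1.648e-03, 3.296e-03]  ψ = [1, 0, 1]  (obs o_2=1)
t=3: δ = [7.725e-05, 6.180e-04, 2.060e-04]  ψ = [1, 2, 1]  (obs o_3=3)
backtrack: best end state = 1; path = [2, 1, 2, 1]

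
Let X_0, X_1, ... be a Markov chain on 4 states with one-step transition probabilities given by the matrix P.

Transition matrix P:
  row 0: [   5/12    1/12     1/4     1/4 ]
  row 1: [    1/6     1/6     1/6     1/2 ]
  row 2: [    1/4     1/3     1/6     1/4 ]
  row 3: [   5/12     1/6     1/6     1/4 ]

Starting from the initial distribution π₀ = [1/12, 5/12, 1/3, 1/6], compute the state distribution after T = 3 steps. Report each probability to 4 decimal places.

π = [0.3418, 0.1702, 0.1945, 0.2935]

t=0: π = [0.0833, 0.4167, 0.3333, 0.1667]
t=1: π = [0.2569, 0.2153, 0.1736, 0.3542]
t=2: π = [0.3339, 0.1742, 0.1881, 0.3038]
t=3: π = [0.3418, 0.1702, 0.1945, 0.2935]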